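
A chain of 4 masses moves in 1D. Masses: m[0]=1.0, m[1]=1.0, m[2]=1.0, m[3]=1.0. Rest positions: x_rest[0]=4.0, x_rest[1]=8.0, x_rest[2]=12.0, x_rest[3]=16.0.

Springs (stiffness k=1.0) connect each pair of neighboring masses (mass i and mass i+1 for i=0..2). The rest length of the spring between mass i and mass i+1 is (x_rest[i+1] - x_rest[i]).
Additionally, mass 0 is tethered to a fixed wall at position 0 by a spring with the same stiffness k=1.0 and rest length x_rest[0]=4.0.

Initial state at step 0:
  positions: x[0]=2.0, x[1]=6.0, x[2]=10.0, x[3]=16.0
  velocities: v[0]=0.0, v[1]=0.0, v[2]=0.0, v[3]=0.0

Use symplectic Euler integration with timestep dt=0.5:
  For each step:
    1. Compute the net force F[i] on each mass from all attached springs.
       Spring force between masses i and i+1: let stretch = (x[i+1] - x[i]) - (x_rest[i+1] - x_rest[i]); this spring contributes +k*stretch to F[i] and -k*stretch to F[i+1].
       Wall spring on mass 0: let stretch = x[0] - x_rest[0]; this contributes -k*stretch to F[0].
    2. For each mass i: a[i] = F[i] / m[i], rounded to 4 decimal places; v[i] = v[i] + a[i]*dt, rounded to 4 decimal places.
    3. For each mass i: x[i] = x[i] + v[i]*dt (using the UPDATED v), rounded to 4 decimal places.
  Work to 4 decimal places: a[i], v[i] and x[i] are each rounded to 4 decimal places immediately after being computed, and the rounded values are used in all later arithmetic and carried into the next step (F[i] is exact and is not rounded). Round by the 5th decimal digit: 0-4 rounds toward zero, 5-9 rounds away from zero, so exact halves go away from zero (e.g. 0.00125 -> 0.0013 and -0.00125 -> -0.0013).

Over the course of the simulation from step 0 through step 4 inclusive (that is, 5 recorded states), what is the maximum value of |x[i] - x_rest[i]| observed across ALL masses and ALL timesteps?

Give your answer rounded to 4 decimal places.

Step 0: x=[2.0000 6.0000 10.0000 16.0000] v=[0.0000 0.0000 0.0000 0.0000]
Step 1: x=[2.5000 6.0000 10.5000 15.5000] v=[1.0000 0.0000 1.0000 -1.0000]
Step 2: x=[3.2500 6.2500 11.1250 14.7500] v=[1.5000 0.5000 1.2500 -1.5000]
Step 3: x=[3.9375 6.9688 11.4375 14.0938] v=[1.3750 1.4375 0.6250 -1.3125]
Step 4: x=[4.3985 8.0469 11.2969 13.7735] v=[0.9219 2.1562 -0.2812 -0.6407]
Max displacement = 2.2265

Answer: 2.2265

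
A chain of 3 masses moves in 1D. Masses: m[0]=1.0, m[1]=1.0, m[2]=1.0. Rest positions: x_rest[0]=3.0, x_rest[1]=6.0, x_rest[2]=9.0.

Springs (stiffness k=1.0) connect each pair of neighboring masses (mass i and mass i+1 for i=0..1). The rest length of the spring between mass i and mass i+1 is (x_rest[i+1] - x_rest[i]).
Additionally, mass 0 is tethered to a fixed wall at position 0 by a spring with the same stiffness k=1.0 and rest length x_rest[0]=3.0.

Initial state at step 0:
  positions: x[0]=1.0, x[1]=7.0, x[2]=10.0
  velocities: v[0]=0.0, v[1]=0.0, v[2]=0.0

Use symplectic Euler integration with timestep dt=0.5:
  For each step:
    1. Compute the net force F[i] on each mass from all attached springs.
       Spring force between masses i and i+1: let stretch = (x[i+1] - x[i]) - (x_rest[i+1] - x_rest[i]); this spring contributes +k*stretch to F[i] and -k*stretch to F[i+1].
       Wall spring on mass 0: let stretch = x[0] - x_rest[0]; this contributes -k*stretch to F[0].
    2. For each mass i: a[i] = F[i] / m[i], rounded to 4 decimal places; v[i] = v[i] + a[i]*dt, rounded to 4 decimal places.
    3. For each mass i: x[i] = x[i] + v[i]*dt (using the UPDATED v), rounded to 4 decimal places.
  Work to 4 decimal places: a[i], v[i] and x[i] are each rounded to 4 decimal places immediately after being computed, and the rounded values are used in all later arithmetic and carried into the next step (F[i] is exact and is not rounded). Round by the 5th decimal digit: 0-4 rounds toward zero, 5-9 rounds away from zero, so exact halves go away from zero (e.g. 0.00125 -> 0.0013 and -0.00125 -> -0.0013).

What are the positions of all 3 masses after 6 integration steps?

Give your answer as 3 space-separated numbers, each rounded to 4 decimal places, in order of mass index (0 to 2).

Answer: 2.7471 7.6677 7.8865

Derivation:
Step 0: x=[1.0000 7.0000 10.0000] v=[0.0000 0.0000 0.0000]
Step 1: x=[2.2500 6.2500 10.0000] v=[2.5000 -1.5000 0.0000]
Step 2: x=[3.9375 5.4375 9.8125] v=[3.3750 -1.6250 -0.3750]
Step 3: x=[5.0157 5.3438 9.2813] v=[2.1563 -0.1875 -1.0625]
Step 4: x=[4.9220 6.1524 8.5157] v=[-0.1875 1.6172 -1.5313]
Step 5: x=[3.9054 7.2443 7.9092] v=[-2.0333 2.1837 -1.2130]
Step 6: x=[2.7471 7.6677 7.8865] v=[-2.3166 0.8467 -0.0455]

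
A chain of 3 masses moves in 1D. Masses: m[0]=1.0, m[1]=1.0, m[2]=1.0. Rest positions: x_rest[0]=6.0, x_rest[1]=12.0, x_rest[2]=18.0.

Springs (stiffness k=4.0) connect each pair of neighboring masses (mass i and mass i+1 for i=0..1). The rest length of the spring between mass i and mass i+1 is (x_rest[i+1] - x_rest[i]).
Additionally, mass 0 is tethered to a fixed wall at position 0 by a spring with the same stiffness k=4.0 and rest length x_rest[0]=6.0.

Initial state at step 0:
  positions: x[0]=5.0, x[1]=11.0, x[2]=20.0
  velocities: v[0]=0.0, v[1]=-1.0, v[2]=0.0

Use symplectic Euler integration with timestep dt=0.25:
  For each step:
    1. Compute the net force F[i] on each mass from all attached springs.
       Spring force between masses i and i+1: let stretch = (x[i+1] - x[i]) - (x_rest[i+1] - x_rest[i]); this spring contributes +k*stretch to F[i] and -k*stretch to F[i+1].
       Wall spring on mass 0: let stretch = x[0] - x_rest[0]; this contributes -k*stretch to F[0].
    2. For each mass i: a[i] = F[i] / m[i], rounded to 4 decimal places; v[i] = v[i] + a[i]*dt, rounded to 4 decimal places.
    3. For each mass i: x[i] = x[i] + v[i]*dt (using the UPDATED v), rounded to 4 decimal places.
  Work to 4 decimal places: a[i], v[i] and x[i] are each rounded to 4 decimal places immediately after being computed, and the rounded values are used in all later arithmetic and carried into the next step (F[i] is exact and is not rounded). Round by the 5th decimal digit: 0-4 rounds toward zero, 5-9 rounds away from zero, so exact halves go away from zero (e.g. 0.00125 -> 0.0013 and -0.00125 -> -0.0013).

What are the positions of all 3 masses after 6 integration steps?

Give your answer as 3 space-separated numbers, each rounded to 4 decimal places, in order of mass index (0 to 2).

Step 0: x=[5.0000 11.0000 20.0000] v=[0.0000 -1.0000 0.0000]
Step 1: x=[5.2500 11.5000 19.2500] v=[1.0000 2.0000 -3.0000]
Step 2: x=[5.7500 12.3750 18.0625] v=[2.0000 3.5000 -4.7500]
Step 3: x=[6.4688 13.0156 16.9531] v=[2.8750 2.5625 -4.4375]
Step 4: x=[7.2071 13.0039 16.3594] v=[2.9530 -0.0468 -2.3750]
Step 5: x=[7.5928 12.3819 16.4268] v=[1.5427 -2.4881 0.2695]
Step 6: x=[7.2776 11.5738 16.9830] v=[-1.2610 -3.2323 2.2246]

Answer: 7.2776 11.5738 16.9830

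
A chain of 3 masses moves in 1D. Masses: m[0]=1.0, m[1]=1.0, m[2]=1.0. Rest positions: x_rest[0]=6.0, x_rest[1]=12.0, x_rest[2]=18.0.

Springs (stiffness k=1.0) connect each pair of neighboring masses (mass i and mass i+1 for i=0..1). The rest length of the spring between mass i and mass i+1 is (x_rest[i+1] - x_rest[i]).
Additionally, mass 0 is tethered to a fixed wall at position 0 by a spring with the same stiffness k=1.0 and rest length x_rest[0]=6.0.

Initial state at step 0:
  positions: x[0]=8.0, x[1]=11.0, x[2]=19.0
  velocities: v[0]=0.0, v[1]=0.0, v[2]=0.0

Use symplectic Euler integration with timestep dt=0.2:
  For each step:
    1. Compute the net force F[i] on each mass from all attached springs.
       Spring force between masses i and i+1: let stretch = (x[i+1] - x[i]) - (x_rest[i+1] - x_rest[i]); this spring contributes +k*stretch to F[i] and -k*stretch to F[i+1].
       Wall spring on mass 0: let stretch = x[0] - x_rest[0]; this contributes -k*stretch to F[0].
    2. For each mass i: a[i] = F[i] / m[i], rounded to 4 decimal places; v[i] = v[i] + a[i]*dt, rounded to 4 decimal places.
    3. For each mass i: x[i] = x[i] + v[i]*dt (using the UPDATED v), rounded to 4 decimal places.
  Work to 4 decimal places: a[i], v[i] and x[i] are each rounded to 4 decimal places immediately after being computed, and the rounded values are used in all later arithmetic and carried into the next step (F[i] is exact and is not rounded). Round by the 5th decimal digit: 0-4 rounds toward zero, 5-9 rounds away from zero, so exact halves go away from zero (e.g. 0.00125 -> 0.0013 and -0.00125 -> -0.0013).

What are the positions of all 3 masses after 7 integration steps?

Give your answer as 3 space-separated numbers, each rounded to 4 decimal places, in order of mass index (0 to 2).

Answer: 4.8525 13.8520 17.8807

Derivation:
Step 0: x=[8.0000 11.0000 19.0000] v=[0.0000 0.0000 0.0000]
Step 1: x=[7.8000 11.2000 18.9200] v=[-1.0000 1.0000 -0.4000]
Step 2: x=[7.4240 11.5728 18.7712] v=[-1.8800 1.8640 -0.7440]
Step 3: x=[6.9170 12.0676 18.5745] v=[-2.5350 2.4739 -0.9837]
Step 4: x=[6.3393 12.6166 18.3575] v=[-2.8883 2.7452 -1.0851]
Step 5: x=[5.7592 13.1442 18.1508] v=[-2.9007 2.6379 -1.0333]
Step 6: x=[5.2441 13.5766 17.9839] v=[-2.5755 2.1622 -0.8346]
Step 7: x=[4.8525 13.8520 17.8807] v=[-1.9578 1.3772 -0.5161]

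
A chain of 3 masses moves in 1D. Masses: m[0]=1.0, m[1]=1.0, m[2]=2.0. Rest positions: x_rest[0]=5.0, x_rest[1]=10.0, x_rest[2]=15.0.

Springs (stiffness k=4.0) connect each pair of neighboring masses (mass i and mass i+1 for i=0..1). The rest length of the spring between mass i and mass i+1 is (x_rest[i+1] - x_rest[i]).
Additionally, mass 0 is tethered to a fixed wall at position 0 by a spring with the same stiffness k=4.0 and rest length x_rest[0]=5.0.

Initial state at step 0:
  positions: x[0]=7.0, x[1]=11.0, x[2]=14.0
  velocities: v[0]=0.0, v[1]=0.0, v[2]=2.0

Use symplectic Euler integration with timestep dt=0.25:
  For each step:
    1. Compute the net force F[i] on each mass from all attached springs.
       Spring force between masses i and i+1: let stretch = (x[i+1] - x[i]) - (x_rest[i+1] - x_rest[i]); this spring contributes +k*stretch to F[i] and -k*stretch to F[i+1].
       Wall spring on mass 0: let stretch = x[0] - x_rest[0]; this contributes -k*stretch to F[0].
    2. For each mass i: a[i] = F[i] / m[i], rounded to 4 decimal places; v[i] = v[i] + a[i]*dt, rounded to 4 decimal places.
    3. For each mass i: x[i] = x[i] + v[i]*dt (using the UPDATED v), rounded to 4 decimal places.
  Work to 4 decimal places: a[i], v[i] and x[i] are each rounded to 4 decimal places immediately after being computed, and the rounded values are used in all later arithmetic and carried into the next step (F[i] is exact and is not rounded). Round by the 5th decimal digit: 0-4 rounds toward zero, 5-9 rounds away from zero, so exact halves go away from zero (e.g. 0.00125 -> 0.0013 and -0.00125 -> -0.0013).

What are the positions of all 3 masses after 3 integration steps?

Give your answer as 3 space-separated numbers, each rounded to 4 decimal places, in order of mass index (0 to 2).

Step 0: x=[7.0000 11.0000 14.0000] v=[0.0000 0.0000 2.0000]
Step 1: x=[6.2500 10.7500 14.7500] v=[-3.0000 -1.0000 3.0000]
Step 2: x=[5.0625 10.3750 15.6250] v=[-4.7500 -1.5000 3.5000]
Step 3: x=[3.9375 9.9844 16.4688] v=[-4.5000 -1.5625 3.3750]

Answer: 3.9375 9.9844 16.4688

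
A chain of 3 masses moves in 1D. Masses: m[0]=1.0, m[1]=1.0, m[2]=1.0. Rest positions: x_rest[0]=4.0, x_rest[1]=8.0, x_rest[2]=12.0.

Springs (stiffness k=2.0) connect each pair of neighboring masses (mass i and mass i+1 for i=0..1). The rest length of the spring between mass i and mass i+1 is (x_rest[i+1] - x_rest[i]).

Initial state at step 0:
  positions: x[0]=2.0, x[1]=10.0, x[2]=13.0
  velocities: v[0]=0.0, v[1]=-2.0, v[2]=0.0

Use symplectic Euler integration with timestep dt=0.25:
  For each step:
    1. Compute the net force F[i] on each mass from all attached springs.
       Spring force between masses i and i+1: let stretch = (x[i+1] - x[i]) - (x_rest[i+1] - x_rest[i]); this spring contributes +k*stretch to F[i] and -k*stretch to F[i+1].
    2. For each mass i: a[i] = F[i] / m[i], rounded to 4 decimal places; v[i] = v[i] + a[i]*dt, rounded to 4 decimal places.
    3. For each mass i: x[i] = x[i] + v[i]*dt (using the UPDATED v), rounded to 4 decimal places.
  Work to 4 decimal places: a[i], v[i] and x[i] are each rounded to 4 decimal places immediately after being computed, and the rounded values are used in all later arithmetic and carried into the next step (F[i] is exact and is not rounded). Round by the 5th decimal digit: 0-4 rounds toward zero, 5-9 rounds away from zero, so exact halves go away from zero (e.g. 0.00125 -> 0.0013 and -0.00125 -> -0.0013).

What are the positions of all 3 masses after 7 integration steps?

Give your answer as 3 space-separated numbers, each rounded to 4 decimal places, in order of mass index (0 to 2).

Step 0: x=[2.0000 10.0000 13.0000] v=[0.0000 -2.0000 0.0000]
Step 1: x=[2.5000 8.8750 13.1250] v=[2.0000 -4.5000 0.5000]
Step 2: x=[3.2969 7.4844 13.2188] v=[3.1875 -5.5625 0.3750]
Step 3: x=[4.1172 6.2871 13.0958] v=[3.2813 -4.7891 -0.4922]
Step 4: x=[4.7088 5.6697 12.6217] v=[2.3663 -2.4697 -1.8966]
Step 5: x=[4.9205 5.8012 11.7786] v=[0.8468 0.5259 -3.3726]
Step 6: x=[4.7423 6.5698 10.6883] v=[-0.7129 3.0743 -4.3613]
Step 7: x=[4.2925 7.6248 9.5832] v=[-1.7992 4.2198 -4.4206]

Answer: 4.2925 7.6248 9.5832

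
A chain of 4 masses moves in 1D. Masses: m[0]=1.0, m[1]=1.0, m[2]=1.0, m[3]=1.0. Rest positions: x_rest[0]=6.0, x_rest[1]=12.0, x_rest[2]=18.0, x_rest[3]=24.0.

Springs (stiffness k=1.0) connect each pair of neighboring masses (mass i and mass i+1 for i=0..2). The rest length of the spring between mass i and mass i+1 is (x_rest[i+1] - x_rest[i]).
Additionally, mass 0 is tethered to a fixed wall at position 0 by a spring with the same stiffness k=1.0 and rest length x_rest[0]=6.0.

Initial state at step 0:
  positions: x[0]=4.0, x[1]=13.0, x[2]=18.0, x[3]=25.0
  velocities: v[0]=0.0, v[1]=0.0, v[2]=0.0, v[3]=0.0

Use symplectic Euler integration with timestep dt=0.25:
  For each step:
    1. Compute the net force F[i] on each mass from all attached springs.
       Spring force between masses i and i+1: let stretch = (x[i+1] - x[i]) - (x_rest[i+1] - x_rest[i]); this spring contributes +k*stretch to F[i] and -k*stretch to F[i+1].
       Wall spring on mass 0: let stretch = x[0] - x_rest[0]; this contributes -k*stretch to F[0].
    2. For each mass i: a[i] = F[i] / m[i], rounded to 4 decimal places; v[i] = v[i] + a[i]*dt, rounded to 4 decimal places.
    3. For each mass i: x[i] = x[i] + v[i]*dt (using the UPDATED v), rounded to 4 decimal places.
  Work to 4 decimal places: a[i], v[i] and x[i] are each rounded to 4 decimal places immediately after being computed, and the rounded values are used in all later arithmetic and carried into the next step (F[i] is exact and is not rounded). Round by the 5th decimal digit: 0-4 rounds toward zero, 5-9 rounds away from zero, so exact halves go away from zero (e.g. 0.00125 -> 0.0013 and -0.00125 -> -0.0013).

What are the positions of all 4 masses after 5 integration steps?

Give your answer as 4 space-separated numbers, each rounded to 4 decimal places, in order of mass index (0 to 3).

Answer: 7.0488 10.9633 18.8724 24.3972

Derivation:
Step 0: x=[4.0000 13.0000 18.0000 25.0000] v=[0.0000 0.0000 0.0000 0.0000]
Step 1: x=[4.3125 12.7500 18.1250 24.9375] v=[1.2500 -1.0000 0.5000 -0.2500]
Step 2: x=[4.8828 12.3086 18.3399 24.8242] v=[2.2813 -1.7656 0.8594 -0.4531]
Step 3: x=[5.6121 11.7801 18.5831 24.6807] v=[2.9171 -2.1142 0.9727 -0.5742]
Step 4: x=[6.3761 11.2912 18.7822 24.5311] v=[3.0561 -1.9555 0.7964 -0.5986]
Step 5: x=[7.0488 10.9633 18.8724 24.3972] v=[2.6909 -1.3115 0.3609 -0.5358]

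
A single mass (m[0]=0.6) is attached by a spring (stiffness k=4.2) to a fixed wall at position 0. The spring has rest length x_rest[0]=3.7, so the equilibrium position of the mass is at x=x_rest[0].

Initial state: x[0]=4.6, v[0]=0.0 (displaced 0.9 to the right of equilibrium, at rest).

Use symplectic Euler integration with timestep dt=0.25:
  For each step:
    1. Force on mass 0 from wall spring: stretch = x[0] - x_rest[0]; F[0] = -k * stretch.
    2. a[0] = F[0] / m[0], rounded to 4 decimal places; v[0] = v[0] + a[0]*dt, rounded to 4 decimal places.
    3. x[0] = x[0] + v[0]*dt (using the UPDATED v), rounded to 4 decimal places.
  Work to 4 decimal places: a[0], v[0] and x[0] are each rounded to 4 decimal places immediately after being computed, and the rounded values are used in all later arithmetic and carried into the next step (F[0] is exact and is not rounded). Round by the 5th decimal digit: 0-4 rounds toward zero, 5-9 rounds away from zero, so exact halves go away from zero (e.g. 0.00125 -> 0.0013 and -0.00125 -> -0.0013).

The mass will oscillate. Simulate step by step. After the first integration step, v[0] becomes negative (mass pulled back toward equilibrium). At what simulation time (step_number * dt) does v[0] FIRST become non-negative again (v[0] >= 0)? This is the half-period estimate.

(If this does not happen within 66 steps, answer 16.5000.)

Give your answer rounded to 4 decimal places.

Answer: 1.2500

Derivation:
Step 0: x=[4.6000] v=[0.0000]
Step 1: x=[4.2063] v=[-1.5750]
Step 2: x=[3.5911] v=[-2.4610]
Step 3: x=[3.0235] v=[-2.2704]
Step 4: x=[2.7519] v=[-1.0865]
Step 5: x=[2.8951] v=[0.5727]
First v>=0 after going negative at step 5, time=1.2500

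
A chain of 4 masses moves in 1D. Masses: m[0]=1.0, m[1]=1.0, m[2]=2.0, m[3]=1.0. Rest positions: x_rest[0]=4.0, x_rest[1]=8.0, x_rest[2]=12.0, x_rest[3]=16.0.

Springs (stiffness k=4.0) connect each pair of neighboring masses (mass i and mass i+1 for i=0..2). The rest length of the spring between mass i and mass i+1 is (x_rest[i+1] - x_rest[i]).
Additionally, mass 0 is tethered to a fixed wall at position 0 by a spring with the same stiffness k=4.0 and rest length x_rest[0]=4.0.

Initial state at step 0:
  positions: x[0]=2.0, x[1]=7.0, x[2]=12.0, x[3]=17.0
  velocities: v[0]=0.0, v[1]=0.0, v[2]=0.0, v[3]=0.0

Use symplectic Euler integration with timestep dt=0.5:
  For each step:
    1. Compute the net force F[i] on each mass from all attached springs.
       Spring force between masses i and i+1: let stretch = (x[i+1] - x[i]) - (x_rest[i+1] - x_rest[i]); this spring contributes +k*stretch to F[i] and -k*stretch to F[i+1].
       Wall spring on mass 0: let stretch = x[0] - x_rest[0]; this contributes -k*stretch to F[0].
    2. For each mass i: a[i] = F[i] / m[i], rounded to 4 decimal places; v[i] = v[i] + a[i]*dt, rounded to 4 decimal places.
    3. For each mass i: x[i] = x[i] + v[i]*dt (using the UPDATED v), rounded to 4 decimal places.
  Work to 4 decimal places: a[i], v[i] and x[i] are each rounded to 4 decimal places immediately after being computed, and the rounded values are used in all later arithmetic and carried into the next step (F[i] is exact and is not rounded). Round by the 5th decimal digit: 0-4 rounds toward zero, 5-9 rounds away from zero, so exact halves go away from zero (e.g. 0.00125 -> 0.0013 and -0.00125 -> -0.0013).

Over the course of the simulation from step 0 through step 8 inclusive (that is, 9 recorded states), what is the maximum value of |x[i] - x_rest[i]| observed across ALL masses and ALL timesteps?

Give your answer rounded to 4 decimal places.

Step 0: x=[2.0000 7.0000 12.0000 17.0000] v=[0.0000 0.0000 0.0000 0.0000]
Step 1: x=[5.0000 7.0000 12.0000 16.0000] v=[6.0000 0.0000 0.0000 -2.0000]
Step 2: x=[5.0000 10.0000 11.5000 15.0000] v=[0.0000 6.0000 -1.0000 -2.0000]
Step 3: x=[5.0000 9.5000 12.0000 14.5000] v=[0.0000 -1.0000 1.0000 -1.0000]
Step 4: x=[4.5000 7.0000 12.5000 15.5000] v=[-1.0000 -5.0000 1.0000 2.0000]
Step 5: x=[2.0000 7.5000 11.7500 17.5000] v=[-5.0000 1.0000 -1.5000 4.0000]
Step 6: x=[3.0000 6.7500 11.7500 17.7500] v=[2.0000 -1.5000 0.0000 0.5000]
Step 7: x=[4.7500 7.2500 12.2500 16.0000] v=[3.5000 1.0000 1.0000 -3.5000]
Step 8: x=[4.2500 10.2500 12.1250 14.5000] v=[-1.0000 6.0000 -0.2500 -3.0000]
Max displacement = 2.2500

Answer: 2.2500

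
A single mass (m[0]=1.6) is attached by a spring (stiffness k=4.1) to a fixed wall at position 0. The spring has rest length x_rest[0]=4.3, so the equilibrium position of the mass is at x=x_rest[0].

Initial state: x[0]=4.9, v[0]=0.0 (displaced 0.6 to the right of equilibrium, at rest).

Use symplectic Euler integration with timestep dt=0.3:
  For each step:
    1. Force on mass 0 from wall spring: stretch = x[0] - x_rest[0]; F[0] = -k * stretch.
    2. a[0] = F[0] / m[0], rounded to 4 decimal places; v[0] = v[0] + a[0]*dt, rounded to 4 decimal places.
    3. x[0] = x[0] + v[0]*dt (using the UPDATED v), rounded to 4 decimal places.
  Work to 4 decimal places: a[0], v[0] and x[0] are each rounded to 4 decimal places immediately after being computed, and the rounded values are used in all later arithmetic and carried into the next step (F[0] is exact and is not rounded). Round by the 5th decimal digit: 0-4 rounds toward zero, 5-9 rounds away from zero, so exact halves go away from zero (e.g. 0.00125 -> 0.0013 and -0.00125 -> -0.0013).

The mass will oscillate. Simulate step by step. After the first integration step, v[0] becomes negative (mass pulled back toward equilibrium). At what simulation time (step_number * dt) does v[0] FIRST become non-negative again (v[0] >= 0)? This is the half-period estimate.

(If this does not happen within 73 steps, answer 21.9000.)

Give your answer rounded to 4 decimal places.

Answer: 2.1000

Derivation:
Step 0: x=[4.9000] v=[0.0000]
Step 1: x=[4.7616] v=[-0.4613]
Step 2: x=[4.5167] v=[-0.8162]
Step 3: x=[4.2219] v=[-0.9828]
Step 4: x=[3.9451] v=[-0.9228]
Step 5: x=[3.7501] v=[-0.6500]
Step 6: x=[3.6819] v=[-0.2273]
Step 7: x=[3.7563] v=[0.2479]
First v>=0 after going negative at step 7, time=2.1000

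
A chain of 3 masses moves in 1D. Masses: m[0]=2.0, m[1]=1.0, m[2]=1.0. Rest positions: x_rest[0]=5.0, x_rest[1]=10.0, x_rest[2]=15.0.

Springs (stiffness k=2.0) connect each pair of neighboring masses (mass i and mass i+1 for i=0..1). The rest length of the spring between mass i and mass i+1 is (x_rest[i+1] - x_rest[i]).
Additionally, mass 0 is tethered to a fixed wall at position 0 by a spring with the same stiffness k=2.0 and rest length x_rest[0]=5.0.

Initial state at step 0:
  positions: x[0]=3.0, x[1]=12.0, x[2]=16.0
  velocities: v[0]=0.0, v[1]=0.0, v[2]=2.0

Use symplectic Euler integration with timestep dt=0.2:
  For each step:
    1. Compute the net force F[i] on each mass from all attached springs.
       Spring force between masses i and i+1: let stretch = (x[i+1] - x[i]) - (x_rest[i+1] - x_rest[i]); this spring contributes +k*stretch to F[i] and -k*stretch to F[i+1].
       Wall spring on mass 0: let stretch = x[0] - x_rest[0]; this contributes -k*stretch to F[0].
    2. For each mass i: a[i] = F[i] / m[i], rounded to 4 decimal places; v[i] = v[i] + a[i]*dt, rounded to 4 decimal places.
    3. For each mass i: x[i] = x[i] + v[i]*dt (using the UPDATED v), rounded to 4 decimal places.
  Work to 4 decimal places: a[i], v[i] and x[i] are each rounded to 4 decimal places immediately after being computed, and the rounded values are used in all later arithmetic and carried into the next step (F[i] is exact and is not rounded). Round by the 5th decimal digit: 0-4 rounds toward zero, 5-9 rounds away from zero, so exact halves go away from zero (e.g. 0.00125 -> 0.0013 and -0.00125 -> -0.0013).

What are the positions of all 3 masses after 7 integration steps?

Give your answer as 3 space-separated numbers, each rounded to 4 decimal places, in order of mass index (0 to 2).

Answer: 6.5465 9.5437 16.7271

Derivation:
Step 0: x=[3.0000 12.0000 16.0000] v=[0.0000 0.0000 2.0000]
Step 1: x=[3.2400 11.6000 16.4800] v=[1.2000 -2.0000 2.4000]
Step 2: x=[3.6848 10.9216 16.9696] v=[2.2240 -3.3920 2.4480]
Step 3: x=[4.2717 10.1481 17.3754] v=[2.9344 -3.8675 2.0288]
Step 4: x=[4.9228 9.4827 17.6030] v=[3.2553 -3.3271 1.1379]
Step 5: x=[5.5593 9.1021 17.5810] v=[3.1827 -1.9029 -0.1102]
Step 6: x=[6.1152 9.1164 17.2806] v=[2.7794 0.0715 -1.5018]
Step 7: x=[6.5465 9.5437 16.7271] v=[2.1566 2.1367 -2.7675]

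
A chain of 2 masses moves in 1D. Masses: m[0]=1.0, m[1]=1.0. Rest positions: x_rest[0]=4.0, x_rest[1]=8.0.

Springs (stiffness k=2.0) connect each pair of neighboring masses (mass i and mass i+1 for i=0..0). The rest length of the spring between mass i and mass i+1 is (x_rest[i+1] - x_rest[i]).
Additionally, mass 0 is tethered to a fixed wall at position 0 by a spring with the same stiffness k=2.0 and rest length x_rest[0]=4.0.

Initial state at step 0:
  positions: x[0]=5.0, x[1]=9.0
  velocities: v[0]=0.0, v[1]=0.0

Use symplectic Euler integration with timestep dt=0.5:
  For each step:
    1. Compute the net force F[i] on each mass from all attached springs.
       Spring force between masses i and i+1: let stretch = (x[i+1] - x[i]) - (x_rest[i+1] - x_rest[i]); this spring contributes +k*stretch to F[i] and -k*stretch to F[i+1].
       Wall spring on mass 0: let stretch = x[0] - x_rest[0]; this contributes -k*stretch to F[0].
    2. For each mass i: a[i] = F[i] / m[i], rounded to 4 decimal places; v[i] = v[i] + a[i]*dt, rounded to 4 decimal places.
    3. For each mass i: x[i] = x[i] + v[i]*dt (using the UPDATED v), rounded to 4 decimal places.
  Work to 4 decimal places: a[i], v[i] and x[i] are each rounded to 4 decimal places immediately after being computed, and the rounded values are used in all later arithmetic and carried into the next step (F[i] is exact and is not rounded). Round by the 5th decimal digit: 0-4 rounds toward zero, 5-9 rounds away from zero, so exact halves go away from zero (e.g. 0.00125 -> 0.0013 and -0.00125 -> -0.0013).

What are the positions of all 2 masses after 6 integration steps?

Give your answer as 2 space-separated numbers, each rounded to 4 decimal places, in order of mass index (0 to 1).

Answer: 3.2657 6.8594

Derivation:
Step 0: x=[5.0000 9.0000] v=[0.0000 0.0000]
Step 1: x=[4.5000 9.0000] v=[-1.0000 0.0000]
Step 2: x=[4.0000 8.7500] v=[-1.0000 -0.5000]
Step 3: x=[3.8750 8.1250] v=[-0.2500 -1.2500]
Step 4: x=[3.9375 7.3750] v=[0.1250 -1.5000]
Step 5: x=[3.7500 6.9063] v=[-0.3750 -0.9375]
Step 6: x=[3.2657 6.8594] v=[-0.9687 -0.0938]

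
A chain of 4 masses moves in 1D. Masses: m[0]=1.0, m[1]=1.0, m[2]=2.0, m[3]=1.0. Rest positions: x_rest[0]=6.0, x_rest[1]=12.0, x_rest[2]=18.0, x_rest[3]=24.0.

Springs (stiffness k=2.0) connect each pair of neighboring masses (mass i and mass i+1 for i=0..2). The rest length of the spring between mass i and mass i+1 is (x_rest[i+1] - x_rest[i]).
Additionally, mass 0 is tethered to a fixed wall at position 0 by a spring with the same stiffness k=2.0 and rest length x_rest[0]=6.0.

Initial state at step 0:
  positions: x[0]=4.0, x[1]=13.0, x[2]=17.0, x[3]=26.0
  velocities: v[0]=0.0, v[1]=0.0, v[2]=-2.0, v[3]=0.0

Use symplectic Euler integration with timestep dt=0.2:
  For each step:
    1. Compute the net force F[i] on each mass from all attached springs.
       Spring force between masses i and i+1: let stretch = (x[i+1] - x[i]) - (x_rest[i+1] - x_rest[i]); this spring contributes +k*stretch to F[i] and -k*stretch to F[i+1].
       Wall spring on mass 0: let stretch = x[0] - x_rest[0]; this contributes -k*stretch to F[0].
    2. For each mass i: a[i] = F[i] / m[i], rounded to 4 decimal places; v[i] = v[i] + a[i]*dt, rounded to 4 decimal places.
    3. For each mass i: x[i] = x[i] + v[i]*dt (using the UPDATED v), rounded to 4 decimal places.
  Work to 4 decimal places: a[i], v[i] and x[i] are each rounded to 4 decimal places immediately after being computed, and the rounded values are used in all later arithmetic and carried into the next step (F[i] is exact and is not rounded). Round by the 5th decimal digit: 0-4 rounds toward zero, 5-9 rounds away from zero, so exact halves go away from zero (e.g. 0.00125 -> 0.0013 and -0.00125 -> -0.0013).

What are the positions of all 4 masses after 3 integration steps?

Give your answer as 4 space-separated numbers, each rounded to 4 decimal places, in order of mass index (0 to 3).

Step 0: x=[4.0000 13.0000 17.0000 26.0000] v=[0.0000 0.0000 -2.0000 0.0000]
Step 1: x=[4.4000 12.6000 16.8000 25.7600] v=[2.0000 -2.0000 -1.0000 -1.2000]
Step 2: x=[5.1040 11.8800 16.7904 25.2832] v=[3.5200 -3.6000 -0.0480 -2.3840]
Step 3: x=[5.9418 11.0108 16.9241 24.6070] v=[4.1888 -4.3462 0.6685 -3.3811]

Answer: 5.9418 11.0108 16.9241 24.6070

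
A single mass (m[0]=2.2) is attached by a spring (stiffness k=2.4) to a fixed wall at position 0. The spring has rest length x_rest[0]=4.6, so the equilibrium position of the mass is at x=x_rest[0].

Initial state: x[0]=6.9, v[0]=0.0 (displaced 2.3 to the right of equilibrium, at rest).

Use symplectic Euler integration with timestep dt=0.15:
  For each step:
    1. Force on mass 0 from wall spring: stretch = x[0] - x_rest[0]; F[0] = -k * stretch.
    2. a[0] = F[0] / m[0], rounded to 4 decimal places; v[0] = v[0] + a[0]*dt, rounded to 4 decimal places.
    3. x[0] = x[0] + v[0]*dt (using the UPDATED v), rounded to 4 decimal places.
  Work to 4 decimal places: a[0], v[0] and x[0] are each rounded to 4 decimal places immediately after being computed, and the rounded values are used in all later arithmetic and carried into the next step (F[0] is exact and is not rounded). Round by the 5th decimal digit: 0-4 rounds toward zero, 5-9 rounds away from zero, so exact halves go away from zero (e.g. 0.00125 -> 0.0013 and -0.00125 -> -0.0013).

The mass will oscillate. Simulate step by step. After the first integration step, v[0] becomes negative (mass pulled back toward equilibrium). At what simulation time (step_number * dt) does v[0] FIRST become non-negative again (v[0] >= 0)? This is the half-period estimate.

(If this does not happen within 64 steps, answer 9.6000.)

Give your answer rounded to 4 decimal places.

Step 0: x=[6.9000] v=[0.0000]
Step 1: x=[6.8435] v=[-0.3764]
Step 2: x=[6.7320] v=[-0.7435]
Step 3: x=[6.5681] v=[-1.0924]
Step 4: x=[6.3559] v=[-1.4145]
Step 5: x=[6.1006] v=[-1.7018]
Step 6: x=[5.8085] v=[-1.9474]
Step 7: x=[5.4867] v=[-2.1452]
Step 8: x=[5.1432] v=[-2.2903]
Step 9: x=[4.7863] v=[-2.3792]
Step 10: x=[4.4248] v=[-2.4097]
Step 11: x=[4.0677] v=[-2.3810]
Step 12: x=[3.7236] v=[-2.2939]
Step 13: x=[3.4010] v=[-2.1505]
Step 14: x=[3.1079] v=[-1.9543]
Step 15: x=[2.8514] v=[-1.7101]
Step 16: x=[2.6378] v=[-1.4240]
Step 17: x=[2.4724] v=[-1.1029]
Step 18: x=[2.3592] v=[-0.7548]
Step 19: x=[2.3010] v=[-0.3881]
Step 20: x=[2.2992] v=[-0.0119]
Step 21: x=[2.3539] v=[0.3646]
First v>=0 after going negative at step 21, time=3.1500

Answer: 3.1500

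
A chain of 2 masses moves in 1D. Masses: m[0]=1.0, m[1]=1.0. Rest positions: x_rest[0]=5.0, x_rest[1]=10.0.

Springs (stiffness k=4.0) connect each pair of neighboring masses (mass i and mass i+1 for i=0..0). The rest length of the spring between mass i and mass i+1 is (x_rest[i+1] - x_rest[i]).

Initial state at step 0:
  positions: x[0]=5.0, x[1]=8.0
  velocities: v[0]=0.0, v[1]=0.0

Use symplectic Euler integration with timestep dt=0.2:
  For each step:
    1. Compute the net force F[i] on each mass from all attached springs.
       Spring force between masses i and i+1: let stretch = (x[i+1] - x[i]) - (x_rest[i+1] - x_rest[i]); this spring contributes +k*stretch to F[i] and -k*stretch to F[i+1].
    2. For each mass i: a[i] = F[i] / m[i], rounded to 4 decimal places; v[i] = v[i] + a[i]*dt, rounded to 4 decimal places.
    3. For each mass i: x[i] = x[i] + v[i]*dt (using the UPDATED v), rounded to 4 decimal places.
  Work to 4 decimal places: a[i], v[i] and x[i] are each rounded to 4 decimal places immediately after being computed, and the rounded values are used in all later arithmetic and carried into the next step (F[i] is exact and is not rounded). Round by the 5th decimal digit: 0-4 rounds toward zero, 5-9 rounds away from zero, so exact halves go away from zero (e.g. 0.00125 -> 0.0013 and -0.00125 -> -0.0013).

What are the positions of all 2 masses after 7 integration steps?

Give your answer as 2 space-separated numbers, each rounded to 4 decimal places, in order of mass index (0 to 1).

Answer: 3.5834 9.4166

Derivation:
Step 0: x=[5.0000 8.0000] v=[0.0000 0.0000]
Step 1: x=[4.6800 8.3200] v=[-1.6000 1.6000]
Step 2: x=[4.1424 8.8576] v=[-2.6880 2.6880]
Step 3: x=[3.5592 9.4408] v=[-2.9158 2.9158]
Step 4: x=[3.1171 9.8829] v=[-2.2105 2.2105]
Step 5: x=[2.9575 10.0425] v=[-0.7979 0.7979]
Step 6: x=[3.1315 9.8685] v=[0.8701 -0.8701]
Step 7: x=[3.5834 9.4166] v=[2.2597 -2.2597]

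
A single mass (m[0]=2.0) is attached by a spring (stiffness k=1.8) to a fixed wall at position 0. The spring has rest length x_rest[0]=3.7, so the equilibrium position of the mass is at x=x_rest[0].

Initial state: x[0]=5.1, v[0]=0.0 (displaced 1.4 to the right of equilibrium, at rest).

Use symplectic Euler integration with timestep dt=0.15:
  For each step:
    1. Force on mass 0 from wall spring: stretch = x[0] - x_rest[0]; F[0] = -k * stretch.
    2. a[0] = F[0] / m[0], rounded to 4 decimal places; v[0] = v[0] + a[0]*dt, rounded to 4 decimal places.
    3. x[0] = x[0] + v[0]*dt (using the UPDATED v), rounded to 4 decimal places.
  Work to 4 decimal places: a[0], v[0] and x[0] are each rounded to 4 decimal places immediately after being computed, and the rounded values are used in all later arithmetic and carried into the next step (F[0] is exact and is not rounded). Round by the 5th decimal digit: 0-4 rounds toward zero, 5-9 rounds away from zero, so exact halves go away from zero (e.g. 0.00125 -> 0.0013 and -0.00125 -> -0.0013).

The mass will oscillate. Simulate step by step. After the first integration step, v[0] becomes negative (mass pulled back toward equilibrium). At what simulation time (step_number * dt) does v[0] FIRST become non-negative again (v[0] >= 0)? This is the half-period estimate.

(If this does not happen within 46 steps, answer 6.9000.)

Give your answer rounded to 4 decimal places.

Answer: 3.4500

Derivation:
Step 0: x=[5.1000] v=[0.0000]
Step 1: x=[5.0717] v=[-0.1890]
Step 2: x=[5.0156] v=[-0.3742]
Step 3: x=[4.9328] v=[-0.5518]
Step 4: x=[4.8251] v=[-0.7182]
Step 5: x=[4.6946] v=[-0.8701]
Step 6: x=[4.5439] v=[-1.0044]
Step 7: x=[4.3762] v=[-1.1183]
Step 8: x=[4.1948] v=[-1.2096]
Step 9: x=[4.0033] v=[-1.2764]
Step 10: x=[3.8057] v=[-1.3174]
Step 11: x=[3.6059] v=[-1.3317]
Step 12: x=[3.4081] v=[-1.3190]
Step 13: x=[3.2162] v=[-1.2796]
Step 14: x=[3.0341] v=[-1.2143]
Step 15: x=[2.8654] v=[-1.1244]
Step 16: x=[2.7136] v=[-1.0117]
Step 17: x=[2.5818] v=[-0.8785]
Step 18: x=[2.4727] v=[-0.7275]
Step 19: x=[2.3884] v=[-0.5618]
Step 20: x=[2.3307] v=[-0.3847]
Step 21: x=[2.3007] v=[-0.1998]
Step 22: x=[2.2991] v=[-0.0109]
Step 23: x=[2.3258] v=[0.1782]
First v>=0 after going negative at step 23, time=3.4500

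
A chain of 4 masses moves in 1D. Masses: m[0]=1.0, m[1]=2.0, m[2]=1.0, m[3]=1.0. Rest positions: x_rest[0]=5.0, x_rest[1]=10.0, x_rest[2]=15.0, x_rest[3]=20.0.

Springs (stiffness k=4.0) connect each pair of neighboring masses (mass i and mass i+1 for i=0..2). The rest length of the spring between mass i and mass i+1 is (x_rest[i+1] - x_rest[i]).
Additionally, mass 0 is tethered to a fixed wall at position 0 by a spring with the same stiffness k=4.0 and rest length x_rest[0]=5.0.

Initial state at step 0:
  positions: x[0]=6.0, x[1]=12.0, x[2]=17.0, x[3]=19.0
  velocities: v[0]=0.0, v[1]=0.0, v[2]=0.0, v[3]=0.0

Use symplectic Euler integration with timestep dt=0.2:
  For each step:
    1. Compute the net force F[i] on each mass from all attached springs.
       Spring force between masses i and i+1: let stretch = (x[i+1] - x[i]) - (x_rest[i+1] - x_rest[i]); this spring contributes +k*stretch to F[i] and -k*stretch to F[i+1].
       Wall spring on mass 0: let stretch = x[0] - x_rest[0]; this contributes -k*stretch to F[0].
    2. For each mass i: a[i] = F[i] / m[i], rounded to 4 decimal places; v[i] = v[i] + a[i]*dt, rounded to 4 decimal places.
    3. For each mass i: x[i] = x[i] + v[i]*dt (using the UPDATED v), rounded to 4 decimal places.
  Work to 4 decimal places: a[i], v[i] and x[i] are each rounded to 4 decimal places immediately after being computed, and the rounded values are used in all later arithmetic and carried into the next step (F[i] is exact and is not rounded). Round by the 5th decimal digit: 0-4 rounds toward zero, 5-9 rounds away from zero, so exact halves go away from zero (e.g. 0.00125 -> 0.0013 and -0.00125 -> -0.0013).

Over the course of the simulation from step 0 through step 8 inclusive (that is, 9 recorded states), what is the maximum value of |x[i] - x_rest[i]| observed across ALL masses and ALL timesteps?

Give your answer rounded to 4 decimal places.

Step 0: x=[6.0000 12.0000 17.0000 19.0000] v=[0.0000 0.0000 0.0000 0.0000]
Step 1: x=[6.0000 11.9200 16.5200 19.4800] v=[0.0000 -0.4000 -2.4000 2.4000]
Step 2: x=[5.9872 11.7344 15.7776 20.2864] v=[-0.0640 -0.9280 -3.7120 4.0320]
Step 3: x=[5.9360 11.4125 15.1097 21.1714] v=[-0.2560 -1.6096 -3.3395 4.4250]
Step 4: x=[5.8113 10.9482 14.8201 21.8865] v=[-0.6236 -2.3213 -1.4479 3.5756]
Step 5: x=[5.5787 10.3827 15.0416 22.2710] v=[-1.1631 -2.8273 1.1077 1.9225]
Step 6: x=[5.2221 9.8056 15.6744 22.2988] v=[-1.7829 -2.8853 3.1641 0.1390]
Step 7: x=[4.7633 9.3314 16.4281 22.0667] v=[-2.2938 -2.3712 3.7686 -1.1605]
Step 8: x=[4.2733 9.0594 16.9485 21.7324] v=[-2.4500 -1.3598 2.6021 -1.6714]
Max displacement = 2.2988

Answer: 2.2988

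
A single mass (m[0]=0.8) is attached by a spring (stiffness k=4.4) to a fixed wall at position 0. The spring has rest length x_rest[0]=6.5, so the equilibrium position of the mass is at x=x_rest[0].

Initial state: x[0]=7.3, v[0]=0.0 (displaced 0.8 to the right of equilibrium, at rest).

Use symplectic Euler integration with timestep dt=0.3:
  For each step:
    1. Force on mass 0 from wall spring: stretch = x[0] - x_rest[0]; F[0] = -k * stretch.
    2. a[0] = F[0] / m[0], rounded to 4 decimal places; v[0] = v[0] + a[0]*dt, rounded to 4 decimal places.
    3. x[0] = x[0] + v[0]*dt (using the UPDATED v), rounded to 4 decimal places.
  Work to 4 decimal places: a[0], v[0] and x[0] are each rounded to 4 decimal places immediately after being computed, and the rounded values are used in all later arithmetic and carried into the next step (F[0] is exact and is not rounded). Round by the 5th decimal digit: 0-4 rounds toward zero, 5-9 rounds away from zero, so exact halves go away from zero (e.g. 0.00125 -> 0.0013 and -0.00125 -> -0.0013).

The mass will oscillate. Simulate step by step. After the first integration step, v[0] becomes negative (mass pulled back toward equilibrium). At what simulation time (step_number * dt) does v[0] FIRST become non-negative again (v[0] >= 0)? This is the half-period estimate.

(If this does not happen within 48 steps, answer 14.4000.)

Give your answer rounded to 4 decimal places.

Step 0: x=[7.3000] v=[0.0000]
Step 1: x=[6.9040] v=[-1.3200]
Step 2: x=[6.3080] v=[-1.9866]
Step 3: x=[5.8071] v=[-1.6698]
Step 4: x=[5.6492] v=[-0.5265]
Step 5: x=[5.9124] v=[0.8773]
First v>=0 after going negative at step 5, time=1.5000

Answer: 1.5000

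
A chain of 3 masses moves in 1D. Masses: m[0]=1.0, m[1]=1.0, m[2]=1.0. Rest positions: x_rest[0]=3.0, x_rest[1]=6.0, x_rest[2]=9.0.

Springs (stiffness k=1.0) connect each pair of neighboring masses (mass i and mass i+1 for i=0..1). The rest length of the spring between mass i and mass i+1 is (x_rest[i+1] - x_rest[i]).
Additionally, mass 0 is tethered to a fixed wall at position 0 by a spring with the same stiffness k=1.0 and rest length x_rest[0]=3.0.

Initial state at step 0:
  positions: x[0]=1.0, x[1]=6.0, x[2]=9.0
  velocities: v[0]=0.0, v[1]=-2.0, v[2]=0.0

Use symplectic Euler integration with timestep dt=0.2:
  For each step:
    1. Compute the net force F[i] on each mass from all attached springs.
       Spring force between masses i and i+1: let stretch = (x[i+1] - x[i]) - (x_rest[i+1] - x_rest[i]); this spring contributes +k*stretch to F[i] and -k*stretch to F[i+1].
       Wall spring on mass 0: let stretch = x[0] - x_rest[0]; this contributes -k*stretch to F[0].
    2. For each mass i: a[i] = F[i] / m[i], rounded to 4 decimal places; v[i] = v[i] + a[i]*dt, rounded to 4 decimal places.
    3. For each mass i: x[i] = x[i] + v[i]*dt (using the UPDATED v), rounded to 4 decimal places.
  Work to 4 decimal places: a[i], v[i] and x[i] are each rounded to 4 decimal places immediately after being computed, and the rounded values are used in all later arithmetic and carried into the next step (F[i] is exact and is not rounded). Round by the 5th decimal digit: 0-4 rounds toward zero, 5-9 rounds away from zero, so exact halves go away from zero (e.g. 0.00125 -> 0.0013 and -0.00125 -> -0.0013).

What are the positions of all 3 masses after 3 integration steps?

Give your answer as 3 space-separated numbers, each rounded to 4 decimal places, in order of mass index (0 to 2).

Answer: 1.8204 4.5064 8.9226

Derivation:
Step 0: x=[1.0000 6.0000 9.0000] v=[0.0000 -2.0000 0.0000]
Step 1: x=[1.1600 5.5200 9.0000] v=[0.8000 -2.4000 0.0000]
Step 2: x=[1.4480 5.0048 8.9808] v=[1.4400 -2.5760 -0.0960]
Step 3: x=[1.8204 4.5064 8.9226] v=[1.8618 -2.4922 -0.2912]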